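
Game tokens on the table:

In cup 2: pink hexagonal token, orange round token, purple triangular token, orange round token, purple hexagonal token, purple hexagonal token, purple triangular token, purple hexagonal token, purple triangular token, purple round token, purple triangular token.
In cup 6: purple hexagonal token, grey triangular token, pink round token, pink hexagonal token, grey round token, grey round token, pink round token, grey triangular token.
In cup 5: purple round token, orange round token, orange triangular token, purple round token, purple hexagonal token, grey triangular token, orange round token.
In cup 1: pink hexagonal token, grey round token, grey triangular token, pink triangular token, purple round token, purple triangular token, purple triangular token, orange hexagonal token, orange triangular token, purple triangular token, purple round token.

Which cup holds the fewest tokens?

Counts by cup: cup 2→11, cup 1→11, cup 6→8, cup 5→7.
The minimum is 7, held uniquely by cup 5.

cup 5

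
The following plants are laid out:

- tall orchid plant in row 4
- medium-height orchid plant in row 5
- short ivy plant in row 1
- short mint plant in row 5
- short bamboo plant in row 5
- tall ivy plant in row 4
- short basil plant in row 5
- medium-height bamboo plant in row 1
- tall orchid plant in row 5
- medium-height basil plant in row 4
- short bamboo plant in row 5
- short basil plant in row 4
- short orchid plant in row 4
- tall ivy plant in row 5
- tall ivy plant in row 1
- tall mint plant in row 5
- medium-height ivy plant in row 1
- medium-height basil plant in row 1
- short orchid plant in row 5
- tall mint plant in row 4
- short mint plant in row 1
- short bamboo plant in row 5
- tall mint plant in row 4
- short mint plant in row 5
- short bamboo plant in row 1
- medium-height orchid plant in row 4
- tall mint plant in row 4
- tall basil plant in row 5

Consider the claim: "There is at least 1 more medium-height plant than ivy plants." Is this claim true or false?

medium-height plants: 6.
ivy plants: 5.
The claim requires 6 − 5 = 1 ≥ 1, which holds.

True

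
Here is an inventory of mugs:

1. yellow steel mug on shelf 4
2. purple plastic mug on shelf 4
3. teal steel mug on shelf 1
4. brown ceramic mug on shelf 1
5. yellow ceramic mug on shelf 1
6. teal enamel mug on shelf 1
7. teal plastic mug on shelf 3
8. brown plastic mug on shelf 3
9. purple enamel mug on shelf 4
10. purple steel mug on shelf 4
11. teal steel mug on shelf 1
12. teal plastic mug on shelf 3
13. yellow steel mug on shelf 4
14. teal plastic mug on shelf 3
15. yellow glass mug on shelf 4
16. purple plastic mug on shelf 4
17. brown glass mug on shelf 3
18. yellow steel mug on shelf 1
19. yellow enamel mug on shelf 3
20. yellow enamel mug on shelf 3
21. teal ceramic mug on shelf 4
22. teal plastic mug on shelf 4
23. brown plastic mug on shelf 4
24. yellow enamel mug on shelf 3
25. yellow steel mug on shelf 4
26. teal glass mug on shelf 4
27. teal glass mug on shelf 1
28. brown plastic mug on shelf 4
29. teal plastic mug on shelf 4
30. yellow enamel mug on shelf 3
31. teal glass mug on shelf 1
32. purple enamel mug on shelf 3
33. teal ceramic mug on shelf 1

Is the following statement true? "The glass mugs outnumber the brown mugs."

There are 5 glass mugs.
There are 5 brown mugs.
The claim requires 5 > 5, which does not hold.

False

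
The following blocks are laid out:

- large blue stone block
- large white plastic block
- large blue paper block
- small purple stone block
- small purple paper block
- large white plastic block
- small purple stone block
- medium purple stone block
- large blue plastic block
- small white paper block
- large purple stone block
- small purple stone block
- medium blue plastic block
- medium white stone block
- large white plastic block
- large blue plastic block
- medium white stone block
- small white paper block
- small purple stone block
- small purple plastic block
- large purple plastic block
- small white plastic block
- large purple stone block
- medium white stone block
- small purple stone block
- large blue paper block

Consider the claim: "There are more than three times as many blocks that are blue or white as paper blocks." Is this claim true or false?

False

blocks that are blue or white: 15.
paper blocks: 5.
The claim requires 15 > 3 × 5 = 15, which does not hold.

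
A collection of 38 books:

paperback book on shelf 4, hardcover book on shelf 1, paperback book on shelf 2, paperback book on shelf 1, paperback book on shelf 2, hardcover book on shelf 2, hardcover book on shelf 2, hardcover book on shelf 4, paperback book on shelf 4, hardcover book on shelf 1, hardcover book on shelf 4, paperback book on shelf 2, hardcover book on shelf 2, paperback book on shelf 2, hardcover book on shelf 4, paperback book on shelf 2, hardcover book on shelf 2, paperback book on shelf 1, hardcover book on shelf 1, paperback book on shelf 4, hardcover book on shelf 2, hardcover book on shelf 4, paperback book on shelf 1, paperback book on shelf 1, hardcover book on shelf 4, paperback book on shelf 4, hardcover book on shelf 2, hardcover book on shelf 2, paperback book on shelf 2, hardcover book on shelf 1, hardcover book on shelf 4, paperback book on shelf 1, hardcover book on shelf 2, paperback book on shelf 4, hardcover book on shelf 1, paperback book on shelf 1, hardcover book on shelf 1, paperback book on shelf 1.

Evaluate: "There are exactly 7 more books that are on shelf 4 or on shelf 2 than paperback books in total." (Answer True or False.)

books on shelf 4 or on shelf 2: 25.
paperback books: 18.
The claim requires 25 − 18 (= 7) to equal 7, which holds.

True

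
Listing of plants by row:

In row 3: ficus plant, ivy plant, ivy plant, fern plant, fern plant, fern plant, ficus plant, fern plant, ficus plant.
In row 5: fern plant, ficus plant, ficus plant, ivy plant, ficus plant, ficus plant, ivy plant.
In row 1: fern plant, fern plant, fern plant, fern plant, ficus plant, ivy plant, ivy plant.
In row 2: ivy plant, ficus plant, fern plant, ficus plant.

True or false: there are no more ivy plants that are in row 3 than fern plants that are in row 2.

False

There are 2 ivy plants in row 3.
There is 1 fern plant in row 2.
The claim requires 2 ≤ 1, which does not hold.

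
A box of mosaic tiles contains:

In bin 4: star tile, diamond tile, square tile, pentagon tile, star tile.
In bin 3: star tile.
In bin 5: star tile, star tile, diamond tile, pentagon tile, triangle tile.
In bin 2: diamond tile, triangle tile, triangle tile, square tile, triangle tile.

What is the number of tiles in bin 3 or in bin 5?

6

in bin 3: 1; in bin 5: 5; together 1 + 5 = 6.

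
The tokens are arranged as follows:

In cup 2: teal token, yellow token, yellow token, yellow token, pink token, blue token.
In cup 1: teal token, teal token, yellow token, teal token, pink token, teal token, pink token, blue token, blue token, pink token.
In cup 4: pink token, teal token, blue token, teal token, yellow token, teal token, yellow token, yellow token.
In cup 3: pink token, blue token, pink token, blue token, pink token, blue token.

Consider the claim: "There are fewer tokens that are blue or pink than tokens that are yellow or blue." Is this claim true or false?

False

|tokens that are blue or pink| = 15.
|tokens that are yellow or blue| = 14.
The claim requires 15 < 14, which does not hold.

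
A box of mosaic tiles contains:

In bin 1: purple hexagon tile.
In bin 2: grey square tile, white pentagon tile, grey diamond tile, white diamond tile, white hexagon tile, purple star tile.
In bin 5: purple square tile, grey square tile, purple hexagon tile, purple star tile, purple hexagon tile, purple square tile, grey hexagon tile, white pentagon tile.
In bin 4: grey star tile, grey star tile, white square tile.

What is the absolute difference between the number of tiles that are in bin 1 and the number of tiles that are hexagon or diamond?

tiles in bin 1: 1. tiles that are hexagon or diamond: 7.
|1 − 7| = 7 − 1 = 6.

6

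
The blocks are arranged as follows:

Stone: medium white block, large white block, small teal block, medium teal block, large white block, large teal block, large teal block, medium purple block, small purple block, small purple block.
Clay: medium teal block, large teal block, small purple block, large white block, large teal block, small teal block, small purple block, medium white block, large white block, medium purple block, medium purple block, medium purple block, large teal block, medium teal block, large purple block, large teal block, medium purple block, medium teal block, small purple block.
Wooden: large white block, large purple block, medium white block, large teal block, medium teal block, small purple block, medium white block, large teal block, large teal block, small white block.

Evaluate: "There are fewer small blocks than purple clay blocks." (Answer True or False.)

|small blocks| = 9.
|purple clay blocks| = 8.
The claim requires 9 < 8, which does not hold.

False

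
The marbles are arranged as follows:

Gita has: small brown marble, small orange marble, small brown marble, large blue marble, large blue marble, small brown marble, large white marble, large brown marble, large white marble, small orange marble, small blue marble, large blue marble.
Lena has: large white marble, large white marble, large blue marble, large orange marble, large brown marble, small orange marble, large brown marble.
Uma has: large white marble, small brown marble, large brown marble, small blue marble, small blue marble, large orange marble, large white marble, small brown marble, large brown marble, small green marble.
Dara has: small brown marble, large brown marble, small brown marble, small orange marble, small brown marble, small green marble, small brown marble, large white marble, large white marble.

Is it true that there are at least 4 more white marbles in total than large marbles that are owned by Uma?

There are 8 white marbles.
Count of large marbles owned by Uma: 5.
The claim requires 8 − 5 = 3 ≥ 4, which does not hold.

False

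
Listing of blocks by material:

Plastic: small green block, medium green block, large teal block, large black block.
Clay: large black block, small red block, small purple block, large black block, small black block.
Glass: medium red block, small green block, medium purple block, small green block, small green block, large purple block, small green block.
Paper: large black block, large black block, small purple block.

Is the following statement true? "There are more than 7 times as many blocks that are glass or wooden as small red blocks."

False

There are 7 blocks that are glass or wooden.
There is 1 small red block.
The claim requires 7 > 7 × 1 = 7, which does not hold.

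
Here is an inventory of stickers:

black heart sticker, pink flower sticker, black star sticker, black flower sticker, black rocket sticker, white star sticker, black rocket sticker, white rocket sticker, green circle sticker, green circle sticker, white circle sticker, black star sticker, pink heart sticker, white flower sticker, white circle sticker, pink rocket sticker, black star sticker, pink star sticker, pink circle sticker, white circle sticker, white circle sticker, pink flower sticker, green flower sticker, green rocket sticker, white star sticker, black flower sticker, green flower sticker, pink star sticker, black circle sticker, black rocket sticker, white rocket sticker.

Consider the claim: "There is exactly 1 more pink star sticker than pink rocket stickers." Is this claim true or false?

True

There are 2 pink star stickers.
There is 1 pink rocket sticker.
The claim requires 2 − 1 (= 1) to equal 1, which holds.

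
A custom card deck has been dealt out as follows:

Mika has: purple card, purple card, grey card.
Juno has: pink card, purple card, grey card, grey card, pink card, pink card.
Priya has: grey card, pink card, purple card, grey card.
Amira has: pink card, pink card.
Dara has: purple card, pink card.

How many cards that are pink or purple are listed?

pink: 7; purple: 5; together 7 + 5 = 12.

12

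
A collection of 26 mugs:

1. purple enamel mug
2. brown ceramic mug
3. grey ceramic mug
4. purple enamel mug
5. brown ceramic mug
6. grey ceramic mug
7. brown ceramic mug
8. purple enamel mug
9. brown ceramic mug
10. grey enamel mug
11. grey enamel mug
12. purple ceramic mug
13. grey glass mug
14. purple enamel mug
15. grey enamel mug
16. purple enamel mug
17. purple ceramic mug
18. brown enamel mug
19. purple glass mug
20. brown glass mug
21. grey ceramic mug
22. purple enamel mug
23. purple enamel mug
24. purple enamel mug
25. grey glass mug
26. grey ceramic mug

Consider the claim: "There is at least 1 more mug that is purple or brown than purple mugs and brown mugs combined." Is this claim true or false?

False

|mugs that are purple or brown| = 17.
purple mugs: 11; brown mugs: 6; combined: 11 + 6 = 17.
The claim requires 17 − 17 = 0 ≥ 1, which does not hold.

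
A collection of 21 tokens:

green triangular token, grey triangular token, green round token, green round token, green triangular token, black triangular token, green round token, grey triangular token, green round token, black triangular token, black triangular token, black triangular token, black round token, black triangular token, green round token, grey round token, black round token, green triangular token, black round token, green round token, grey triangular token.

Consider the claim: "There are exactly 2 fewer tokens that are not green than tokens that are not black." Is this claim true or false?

False

tokens that are not green: 12.
tokens that are not black: 13.
The claim requires 13 − 12 (= 1) to equal 2, which does not hold.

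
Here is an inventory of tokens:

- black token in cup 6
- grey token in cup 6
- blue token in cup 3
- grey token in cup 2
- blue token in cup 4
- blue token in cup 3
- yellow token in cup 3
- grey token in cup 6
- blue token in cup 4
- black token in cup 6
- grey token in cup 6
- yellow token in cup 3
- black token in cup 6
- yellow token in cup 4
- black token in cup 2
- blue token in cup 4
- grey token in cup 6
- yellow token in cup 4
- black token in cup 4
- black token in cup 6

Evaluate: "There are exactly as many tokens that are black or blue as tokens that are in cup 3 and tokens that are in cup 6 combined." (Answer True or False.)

There are 11 tokens that are black or blue.
tokens in cup 3: 4; tokens in cup 6: 8; combined: 4 + 8 = 12.
The claim requires 11 = 12, which does not hold.

False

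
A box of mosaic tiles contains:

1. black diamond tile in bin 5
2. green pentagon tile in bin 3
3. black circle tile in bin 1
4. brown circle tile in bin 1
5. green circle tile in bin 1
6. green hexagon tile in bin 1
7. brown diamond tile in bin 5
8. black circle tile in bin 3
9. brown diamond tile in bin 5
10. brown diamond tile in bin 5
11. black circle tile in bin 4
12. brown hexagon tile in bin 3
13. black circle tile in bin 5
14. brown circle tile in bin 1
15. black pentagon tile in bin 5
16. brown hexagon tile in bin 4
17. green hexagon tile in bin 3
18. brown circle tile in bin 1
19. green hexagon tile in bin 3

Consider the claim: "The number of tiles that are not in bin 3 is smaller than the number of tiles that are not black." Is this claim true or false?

|tiles that are not in bin 3| = 14.
|tiles that are not black| = 13.
The claim requires 14 < 13, which does not hold.

False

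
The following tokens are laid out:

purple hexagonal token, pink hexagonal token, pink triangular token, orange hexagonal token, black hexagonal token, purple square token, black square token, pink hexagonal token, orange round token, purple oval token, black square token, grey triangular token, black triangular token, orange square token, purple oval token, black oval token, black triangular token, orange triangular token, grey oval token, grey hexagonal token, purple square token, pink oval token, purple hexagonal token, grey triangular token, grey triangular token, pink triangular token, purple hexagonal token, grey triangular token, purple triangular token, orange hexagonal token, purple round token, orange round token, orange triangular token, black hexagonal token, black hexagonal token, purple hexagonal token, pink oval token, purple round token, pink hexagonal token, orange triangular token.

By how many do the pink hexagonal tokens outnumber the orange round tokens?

pink hexagonal tokens: 3.
orange round tokens: 2.
3 − 2 = 1.

1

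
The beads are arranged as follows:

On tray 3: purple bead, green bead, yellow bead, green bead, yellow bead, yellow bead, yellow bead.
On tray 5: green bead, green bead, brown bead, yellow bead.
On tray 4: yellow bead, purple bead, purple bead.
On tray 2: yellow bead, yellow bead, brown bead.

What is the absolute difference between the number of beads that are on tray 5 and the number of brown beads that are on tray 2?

3

beads on tray 5: 4. brown beads on tray 2: 1.
|4 − 1| = 4 − 1 = 3.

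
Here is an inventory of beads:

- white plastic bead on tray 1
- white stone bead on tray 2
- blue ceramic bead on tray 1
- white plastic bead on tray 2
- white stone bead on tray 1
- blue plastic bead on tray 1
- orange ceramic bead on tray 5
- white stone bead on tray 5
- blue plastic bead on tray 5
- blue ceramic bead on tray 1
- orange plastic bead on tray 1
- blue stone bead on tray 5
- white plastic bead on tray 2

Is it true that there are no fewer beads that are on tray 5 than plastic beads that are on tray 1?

There are 4 beads on tray 5.
There are 3 plastic beads on tray 1.
The claim requires 4 ≥ 3, which holds.

True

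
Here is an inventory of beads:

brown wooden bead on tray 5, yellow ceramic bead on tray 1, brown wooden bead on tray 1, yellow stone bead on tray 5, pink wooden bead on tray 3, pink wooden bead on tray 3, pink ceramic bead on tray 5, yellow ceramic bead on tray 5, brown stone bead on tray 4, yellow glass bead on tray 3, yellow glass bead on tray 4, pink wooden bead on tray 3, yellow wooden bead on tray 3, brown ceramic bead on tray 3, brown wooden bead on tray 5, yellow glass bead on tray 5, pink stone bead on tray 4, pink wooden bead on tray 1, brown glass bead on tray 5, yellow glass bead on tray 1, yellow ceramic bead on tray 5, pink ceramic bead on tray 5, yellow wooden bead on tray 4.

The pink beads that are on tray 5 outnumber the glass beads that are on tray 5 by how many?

pink beads on tray 5: 2.
glass beads on tray 5: 2.
2 − 2 = 0.

0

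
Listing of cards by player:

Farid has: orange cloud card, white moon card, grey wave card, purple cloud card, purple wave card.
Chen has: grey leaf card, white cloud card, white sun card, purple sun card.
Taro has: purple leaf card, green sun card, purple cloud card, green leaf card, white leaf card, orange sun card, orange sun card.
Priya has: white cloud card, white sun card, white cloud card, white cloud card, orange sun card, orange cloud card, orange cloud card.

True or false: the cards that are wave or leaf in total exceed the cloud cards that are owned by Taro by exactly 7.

False

cards that are wave or leaf: 6.
cloud cards owned by Taro: 1.
The claim requires 6 − 1 (= 5) to equal 7, which does not hold.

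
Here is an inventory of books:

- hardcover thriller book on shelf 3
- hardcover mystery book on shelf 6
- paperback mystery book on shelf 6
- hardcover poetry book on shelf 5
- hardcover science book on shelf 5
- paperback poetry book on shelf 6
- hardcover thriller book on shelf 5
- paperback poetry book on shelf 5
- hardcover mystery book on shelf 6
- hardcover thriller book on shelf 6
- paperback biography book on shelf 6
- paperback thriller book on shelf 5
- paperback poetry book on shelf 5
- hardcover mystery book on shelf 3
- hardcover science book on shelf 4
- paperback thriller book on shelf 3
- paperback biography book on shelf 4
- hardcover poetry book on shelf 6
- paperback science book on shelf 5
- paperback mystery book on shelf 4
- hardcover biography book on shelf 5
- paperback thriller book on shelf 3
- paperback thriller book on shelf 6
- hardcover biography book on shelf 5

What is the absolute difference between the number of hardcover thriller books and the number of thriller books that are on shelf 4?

3

hardcover thriller books: 3. thriller books on shelf 4: 0.
|3 − 0| = 3 − 0 = 3.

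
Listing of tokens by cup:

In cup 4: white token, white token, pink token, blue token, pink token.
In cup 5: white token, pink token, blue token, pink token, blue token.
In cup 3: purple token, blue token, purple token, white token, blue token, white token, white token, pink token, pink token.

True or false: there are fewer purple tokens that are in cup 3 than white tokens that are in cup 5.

There are 2 purple tokens in cup 3.
There is 1 white token in cup 5.
The claim requires 2 < 1, which does not hold.

False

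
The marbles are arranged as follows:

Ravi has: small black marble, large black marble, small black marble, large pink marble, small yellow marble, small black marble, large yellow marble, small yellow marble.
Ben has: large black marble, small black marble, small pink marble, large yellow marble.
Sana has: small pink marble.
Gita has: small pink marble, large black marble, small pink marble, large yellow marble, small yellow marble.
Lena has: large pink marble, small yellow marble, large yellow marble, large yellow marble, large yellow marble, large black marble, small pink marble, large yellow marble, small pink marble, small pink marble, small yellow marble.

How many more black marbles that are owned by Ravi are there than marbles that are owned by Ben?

black marbles owned by Ravi: 4.
marbles owned by Ben: 4.
4 − 4 = 0.

0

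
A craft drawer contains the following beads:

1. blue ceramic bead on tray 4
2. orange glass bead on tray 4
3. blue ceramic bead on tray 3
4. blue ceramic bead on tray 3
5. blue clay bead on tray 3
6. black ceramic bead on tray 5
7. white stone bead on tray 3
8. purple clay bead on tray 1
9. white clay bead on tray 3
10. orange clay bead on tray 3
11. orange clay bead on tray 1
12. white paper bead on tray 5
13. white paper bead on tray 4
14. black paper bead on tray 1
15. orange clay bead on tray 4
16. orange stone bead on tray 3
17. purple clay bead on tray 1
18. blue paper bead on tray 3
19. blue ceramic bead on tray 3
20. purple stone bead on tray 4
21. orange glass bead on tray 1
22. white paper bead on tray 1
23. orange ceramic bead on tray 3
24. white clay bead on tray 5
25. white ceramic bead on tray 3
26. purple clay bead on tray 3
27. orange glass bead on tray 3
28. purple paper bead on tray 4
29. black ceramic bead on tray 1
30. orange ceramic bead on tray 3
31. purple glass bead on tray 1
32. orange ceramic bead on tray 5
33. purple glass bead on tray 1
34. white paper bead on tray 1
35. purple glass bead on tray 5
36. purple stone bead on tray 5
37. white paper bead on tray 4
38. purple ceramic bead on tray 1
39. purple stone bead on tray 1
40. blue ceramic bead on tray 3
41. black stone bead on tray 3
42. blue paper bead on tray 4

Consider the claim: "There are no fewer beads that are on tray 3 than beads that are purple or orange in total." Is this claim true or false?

False

beads on tray 3: 16.
beads that are purple or orange: 21.
The claim requires 16 ≥ 21, which does not hold.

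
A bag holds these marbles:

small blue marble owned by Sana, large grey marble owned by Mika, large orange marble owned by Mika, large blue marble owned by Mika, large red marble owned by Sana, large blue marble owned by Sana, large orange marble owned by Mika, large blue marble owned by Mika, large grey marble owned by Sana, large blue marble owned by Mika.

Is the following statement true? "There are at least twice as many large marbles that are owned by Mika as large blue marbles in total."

False

large marbles owned by Mika: 6.
large blue marbles: 4.
The claim requires 6 ≥ 2 × 4 = 8, which does not hold.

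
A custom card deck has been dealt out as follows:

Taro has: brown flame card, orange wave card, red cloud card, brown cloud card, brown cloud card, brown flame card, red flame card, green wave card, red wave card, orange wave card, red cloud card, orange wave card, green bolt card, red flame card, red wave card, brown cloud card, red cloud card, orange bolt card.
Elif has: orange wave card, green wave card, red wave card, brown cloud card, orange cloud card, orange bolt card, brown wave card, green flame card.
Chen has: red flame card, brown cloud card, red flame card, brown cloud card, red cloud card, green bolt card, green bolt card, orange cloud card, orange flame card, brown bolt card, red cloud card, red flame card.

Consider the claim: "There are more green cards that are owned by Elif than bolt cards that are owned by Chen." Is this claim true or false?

False

|green cards owned by Elif| = 2.
|bolt cards owned by Chen| = 3.
The claim requires 2 > 3, which does not hold.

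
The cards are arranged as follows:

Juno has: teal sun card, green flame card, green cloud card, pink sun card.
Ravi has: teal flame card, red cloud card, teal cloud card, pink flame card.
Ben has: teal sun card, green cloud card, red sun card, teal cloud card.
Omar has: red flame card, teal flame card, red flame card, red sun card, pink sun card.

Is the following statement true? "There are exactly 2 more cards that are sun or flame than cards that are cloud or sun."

There are 12 cards that are sun or flame.
There are 11 cards that are cloud or sun.
The claim requires 12 − 11 (= 1) to equal 2, which does not hold.

False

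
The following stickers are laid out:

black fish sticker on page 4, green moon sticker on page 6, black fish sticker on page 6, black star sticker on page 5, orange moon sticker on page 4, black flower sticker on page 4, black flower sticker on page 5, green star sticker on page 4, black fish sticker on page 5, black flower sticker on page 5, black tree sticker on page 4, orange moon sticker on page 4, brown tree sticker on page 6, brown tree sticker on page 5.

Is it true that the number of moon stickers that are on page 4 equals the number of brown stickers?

There are 2 moon stickers on page 4.
There are 2 brown stickers.
The claim requires 2 = 2, which holds.

True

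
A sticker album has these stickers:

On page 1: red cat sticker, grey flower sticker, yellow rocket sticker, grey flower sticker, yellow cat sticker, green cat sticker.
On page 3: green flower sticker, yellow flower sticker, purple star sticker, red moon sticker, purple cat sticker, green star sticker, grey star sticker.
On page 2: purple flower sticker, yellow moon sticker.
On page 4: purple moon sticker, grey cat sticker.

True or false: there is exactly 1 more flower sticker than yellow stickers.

There are 5 flower stickers.
There are 4 yellow stickers.
The claim requires 5 − 4 (= 1) to equal 1, which holds.

True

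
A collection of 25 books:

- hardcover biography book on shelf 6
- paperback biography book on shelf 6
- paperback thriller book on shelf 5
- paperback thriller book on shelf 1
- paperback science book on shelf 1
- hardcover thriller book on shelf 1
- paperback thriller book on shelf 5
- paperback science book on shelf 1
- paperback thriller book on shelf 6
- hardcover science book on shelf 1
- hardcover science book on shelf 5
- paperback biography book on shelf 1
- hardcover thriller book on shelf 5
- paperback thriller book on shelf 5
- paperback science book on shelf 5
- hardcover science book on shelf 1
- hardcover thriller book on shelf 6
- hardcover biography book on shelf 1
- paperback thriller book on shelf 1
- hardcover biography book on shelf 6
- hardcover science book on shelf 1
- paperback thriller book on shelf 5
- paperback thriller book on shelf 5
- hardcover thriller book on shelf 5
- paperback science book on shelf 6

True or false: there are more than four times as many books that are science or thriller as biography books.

books that are science or thriller: 20.
biography books: 5.
The claim requires 20 > 4 × 5 = 20, which does not hold.

False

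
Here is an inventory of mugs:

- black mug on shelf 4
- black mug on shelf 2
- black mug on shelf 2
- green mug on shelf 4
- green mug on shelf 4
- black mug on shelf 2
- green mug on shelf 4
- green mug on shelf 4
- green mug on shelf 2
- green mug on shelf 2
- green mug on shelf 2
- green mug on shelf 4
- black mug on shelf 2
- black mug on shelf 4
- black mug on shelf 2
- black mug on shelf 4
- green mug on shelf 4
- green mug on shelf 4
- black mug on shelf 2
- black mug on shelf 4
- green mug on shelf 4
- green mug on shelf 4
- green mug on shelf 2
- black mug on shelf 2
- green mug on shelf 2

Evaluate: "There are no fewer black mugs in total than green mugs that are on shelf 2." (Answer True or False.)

True

There are 11 black mugs.
There are 5 green mugs on shelf 2.
The claim requires 11 ≥ 5, which holds.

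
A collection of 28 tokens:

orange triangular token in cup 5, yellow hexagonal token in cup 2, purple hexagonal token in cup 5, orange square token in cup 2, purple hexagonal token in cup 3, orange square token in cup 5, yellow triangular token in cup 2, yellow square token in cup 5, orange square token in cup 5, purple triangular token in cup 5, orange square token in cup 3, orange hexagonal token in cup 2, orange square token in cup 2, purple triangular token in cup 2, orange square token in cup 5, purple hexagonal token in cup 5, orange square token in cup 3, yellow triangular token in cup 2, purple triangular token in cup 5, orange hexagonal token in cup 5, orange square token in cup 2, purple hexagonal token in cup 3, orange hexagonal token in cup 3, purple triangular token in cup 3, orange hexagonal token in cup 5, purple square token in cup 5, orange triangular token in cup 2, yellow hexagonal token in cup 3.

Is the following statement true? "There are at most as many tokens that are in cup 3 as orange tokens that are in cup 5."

There are 7 tokens in cup 3.
There are 6 orange tokens in cup 5.
The claim requires 7 ≤ 6, which does not hold.

False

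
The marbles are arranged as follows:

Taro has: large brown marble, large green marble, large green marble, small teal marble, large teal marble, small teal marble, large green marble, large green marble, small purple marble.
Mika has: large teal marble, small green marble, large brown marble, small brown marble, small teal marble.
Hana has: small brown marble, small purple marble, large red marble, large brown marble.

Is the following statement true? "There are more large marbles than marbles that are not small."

False

|large marbles| = 10.
|marbles that are not small| = 10.
The claim requires 10 > 10, which does not hold.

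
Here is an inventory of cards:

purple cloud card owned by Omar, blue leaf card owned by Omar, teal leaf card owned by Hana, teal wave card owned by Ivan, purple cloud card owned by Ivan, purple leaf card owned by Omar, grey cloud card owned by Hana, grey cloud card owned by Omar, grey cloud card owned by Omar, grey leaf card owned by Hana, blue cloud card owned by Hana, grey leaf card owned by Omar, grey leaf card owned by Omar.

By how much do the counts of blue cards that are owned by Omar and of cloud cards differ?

5

blue cards owned by Omar: 1. cloud cards: 6.
|1 − 6| = 6 − 1 = 5.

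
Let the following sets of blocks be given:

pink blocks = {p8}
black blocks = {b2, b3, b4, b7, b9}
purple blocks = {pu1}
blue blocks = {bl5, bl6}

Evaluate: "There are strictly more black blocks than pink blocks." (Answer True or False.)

True

There are 5 black blocks.
There is 1 pink block.
The claim requires 5 > 1, which holds.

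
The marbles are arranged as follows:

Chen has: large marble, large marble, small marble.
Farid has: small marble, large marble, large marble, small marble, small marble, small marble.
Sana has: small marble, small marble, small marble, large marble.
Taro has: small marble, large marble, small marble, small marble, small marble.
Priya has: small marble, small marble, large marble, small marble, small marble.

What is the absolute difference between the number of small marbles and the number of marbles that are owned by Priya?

small marbles: 16. marbles owned by Priya: 5.
|16 − 5| = 16 − 5 = 11.

11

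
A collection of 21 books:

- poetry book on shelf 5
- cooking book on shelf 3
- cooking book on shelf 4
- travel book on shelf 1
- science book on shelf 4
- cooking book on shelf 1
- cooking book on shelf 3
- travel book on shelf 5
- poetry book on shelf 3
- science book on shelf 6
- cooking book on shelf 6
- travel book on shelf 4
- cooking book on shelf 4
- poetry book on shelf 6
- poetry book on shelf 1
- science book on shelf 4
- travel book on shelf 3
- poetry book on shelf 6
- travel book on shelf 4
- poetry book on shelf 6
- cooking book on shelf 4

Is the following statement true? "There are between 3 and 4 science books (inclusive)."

science books: 3.
The claim requires 3 ≤ 3 ≤ 4, which holds.

True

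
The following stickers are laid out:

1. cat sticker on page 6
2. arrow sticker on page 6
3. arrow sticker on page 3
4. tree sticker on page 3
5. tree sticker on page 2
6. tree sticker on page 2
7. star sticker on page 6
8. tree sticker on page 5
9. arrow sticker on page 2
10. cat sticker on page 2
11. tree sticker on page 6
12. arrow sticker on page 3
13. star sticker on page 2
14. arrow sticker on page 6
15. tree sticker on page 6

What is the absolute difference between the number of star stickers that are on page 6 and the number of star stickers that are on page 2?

star stickers on page 6: 1. star stickers on page 2: 1.
|1 − 1| = 1 − 1 = 0.

0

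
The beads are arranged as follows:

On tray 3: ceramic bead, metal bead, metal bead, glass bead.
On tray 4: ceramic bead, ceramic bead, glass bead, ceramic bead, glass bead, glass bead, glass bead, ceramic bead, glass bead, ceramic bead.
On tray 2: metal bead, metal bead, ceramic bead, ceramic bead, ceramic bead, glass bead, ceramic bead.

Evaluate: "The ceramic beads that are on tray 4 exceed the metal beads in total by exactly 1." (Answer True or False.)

ceramic beads on tray 4: 5.
metal beads: 4.
The claim requires 5 − 4 (= 1) to equal 1, which holds.

True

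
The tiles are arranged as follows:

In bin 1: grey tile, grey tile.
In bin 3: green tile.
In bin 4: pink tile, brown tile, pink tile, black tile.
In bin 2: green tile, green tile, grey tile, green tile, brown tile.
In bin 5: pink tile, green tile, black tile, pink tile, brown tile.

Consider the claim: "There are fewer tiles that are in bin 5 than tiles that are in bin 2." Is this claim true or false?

False

tiles in bin 5: 5.
tiles in bin 2: 5.
The claim requires 5 < 5, which does not hold.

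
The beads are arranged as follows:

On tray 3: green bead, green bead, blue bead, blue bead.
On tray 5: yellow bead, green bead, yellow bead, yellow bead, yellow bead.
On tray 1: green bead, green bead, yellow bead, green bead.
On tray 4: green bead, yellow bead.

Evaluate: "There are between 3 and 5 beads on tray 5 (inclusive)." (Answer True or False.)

True

beads on tray 5: 5.
The claim requires 3 ≤ 5 ≤ 5, which holds.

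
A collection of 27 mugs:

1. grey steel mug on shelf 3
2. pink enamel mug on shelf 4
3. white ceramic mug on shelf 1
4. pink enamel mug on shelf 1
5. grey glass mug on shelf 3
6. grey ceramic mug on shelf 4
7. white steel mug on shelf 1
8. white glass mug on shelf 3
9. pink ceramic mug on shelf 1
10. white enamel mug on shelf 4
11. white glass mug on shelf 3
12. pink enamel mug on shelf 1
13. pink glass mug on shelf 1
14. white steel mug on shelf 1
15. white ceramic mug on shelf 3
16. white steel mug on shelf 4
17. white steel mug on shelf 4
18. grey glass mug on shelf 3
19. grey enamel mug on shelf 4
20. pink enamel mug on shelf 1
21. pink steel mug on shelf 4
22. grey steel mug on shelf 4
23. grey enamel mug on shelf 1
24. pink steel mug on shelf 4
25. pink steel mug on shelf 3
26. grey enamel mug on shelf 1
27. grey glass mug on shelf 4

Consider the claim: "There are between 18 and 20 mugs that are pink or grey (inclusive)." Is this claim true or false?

True

mugs that are pink or grey: 18.
The claim requires 18 ≤ 18 ≤ 20, which holds.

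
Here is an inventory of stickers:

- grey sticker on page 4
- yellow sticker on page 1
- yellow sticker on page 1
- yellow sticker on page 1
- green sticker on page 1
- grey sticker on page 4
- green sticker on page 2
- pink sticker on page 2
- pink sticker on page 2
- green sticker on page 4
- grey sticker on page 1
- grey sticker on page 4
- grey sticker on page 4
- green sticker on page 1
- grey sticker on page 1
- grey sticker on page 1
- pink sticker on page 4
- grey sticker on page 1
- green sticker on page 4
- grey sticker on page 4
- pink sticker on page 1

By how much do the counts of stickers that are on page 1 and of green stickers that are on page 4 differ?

8

stickers on page 1: 10. green stickers on page 4: 2.
|10 − 2| = 10 − 2 = 8.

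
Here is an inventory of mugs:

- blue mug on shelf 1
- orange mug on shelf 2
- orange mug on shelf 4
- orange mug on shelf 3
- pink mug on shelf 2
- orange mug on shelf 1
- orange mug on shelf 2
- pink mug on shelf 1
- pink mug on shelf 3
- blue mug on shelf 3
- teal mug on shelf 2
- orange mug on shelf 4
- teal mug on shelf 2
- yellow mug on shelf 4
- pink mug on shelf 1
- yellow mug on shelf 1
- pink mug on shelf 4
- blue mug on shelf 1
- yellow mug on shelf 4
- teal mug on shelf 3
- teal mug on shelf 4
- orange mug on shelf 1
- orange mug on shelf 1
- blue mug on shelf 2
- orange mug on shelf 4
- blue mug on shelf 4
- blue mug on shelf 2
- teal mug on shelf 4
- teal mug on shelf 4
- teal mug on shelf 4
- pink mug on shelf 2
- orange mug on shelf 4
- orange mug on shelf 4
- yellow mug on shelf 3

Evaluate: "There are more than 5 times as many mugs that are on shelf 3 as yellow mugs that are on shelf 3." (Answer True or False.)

|mugs on shelf 3| = 5.
|yellow mugs on shelf 3| = 1.
The claim requires 5 > 5 × 1 = 5, which does not hold.

False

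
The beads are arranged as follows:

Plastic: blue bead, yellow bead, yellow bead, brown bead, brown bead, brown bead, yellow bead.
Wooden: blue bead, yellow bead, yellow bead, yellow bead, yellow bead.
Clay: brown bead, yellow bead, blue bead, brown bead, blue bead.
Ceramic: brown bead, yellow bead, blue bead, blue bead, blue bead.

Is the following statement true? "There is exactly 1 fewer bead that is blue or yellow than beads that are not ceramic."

beads that are blue or yellow: 16.
beads that are not ceramic: 17.
The claim requires 17 − 16 (= 1) to equal 1, which holds.

True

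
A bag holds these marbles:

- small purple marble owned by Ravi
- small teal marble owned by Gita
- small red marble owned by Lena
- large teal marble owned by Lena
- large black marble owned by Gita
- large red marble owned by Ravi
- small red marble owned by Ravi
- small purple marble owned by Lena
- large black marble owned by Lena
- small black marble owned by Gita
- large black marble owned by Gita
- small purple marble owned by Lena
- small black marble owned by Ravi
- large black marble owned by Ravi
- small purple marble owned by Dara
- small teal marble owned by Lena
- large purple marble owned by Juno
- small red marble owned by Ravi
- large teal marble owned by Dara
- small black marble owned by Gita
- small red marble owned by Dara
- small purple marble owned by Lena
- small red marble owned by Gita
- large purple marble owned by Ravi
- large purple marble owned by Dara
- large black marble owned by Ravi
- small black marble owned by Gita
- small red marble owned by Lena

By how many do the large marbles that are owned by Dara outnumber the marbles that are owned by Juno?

1

large marbles owned by Dara: 2.
marbles owned by Juno: 1.
2 − 1 = 1.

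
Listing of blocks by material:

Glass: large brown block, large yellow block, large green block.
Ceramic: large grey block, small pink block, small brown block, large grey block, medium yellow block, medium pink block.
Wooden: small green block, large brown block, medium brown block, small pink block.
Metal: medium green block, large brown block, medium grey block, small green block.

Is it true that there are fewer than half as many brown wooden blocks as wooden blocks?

False

There are 2 brown wooden blocks.
There are 4 wooden blocks.
The claim requires 2 × 2 = 4 < 4, which does not hold.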